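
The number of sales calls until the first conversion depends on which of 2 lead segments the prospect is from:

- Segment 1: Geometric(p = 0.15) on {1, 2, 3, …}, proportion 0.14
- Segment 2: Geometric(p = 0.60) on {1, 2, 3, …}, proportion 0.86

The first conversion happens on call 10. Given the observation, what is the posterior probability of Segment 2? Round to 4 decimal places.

0.0271

Apply Bayes' rule: the posterior for each component is proportional to its prior times its likelihood at x.
Evaluate each component's likelihood at the observed value:
  p_1 = 0.15·(1−0.15)^9 = 0.15·0.231617 = 0.0347425
  p_2 = 0.60·(1−0.60)^9 = 0.60·0.000262144 = 0.000157286
Prior × likelihood for each component:
  w_1·p_1 = 0.14 × 0.0347425 = 0.00486396
  w_2·p_2 = 0.86 × 0.000157286 = 0.000135266
Denominator: 0.00486396 + 0.000135266 = 0.00499922
Responsibility of Segment 2: 0.000135266 / 0.00499922 ≈ 0.0271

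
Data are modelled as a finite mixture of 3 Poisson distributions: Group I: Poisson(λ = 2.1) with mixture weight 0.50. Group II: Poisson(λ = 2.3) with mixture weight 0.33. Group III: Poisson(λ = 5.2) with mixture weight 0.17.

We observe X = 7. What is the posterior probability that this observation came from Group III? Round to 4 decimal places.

0.8122

By Bayes' theorem, P(k | x) = π_k f_k(x) / Σ_j π_j f_j(x).
Component likelihoods at x = 7:
  L_I = e^(−2.1)·2.1^7/7! = 0.00437609
  L_II = e^(−2.3)·2.3^7/7! = 0.00677309
  L_III = e^(−5.2)·5.2^7/7! = 0.112528
Unnormalised posteriors:
  π_I·L_I = 0.50 × 0.00437609 = 0.00218804
  π_II·L_II = 0.33 × 0.00677309 = 0.00223512
  π_III·L_III = 0.17 × 0.112528 = 0.0191298
Evidence: 0.00218804 + 0.00223512 + 0.0191298 = 0.023553
Responsibility of Group III: 0.0191298 / 0.023553 ≈ 0.8122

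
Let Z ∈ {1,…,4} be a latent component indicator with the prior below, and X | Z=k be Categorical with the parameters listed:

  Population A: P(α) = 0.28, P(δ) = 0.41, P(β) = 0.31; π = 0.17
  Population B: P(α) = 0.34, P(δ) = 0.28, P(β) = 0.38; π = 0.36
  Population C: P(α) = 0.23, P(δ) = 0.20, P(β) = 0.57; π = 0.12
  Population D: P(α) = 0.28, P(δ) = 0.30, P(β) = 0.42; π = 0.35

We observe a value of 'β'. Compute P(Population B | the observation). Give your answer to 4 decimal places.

P(component k | x) = π_k·f_k(x) / marginal(x), where marginal(x) = Σ_j π_j·f_j(x).
Evaluate each component's likelihood at the observed value:
  L_A = 0.31
  L_B = 0.38
  L_C = 0.57
  L_D = 0.42
Weight by the priors:
  π_A·L_A = 0.17 × 0.31 = 0.0527
  π_B·L_B = 0.36 × 0.38 = 0.1368
  π_C·L_C = 0.12 × 0.57 = 0.0684
  π_D·L_D = 0.35 × 0.42 = 0.147
Sum: 0.0527 + 0.1368 + 0.0684 + 0.147 = 0.4049
So the posterior for Population B is 0.1368 / 0.4049 ≈ 0.3379.

0.3379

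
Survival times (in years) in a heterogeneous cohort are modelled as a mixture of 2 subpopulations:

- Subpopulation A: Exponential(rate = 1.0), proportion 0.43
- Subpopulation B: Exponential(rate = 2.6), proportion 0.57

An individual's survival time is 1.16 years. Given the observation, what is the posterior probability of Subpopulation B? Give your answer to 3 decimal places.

The responsibility of component k is π_k f_k(x) divided by Σ_j π_j f_j(x).
Component likelihoods at x = 1.16 years:
  p_A = 0.313486
  p_B = 0.127392
Prior × likelihood for each component:
  π_A·p_A = 0.43 × 0.313486 = 0.134799
  π_B·p_B = 0.57 × 0.127392 = 0.0726133
Sum: 0.134799 + 0.0726133 = 0.207412
P(Subpopulation B | x) = 0.0726133 / 0.207412 ≈ 0.350

0.350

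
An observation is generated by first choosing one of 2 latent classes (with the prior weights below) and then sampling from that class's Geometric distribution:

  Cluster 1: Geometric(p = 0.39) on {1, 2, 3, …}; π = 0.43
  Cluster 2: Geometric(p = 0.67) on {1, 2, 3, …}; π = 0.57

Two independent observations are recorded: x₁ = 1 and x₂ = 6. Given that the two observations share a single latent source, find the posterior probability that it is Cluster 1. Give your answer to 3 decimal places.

0.847

The responsibility of component k is w_k f_k(x) divided by Σ_j w_j f_j(x).
Since both observations come from the same component, the likelihood for component k is f_k(x₁)·f_k(x₂).
  f_1 = [0.39·(1−0.39)^0 = 0.39·1 = 0.39] × [0.0329393] = 0.0128463
  f_2 = [0.67·(1−0.67)^0 = 0.67·1 = 0.67] × [0.00262207] = 0.00175679
Prior × likelihood for each component:
  w_1·f_1 = 0.43 × 0.0128463 = 0.00552391
  w_2·f_2 = 0.57 × 0.00175679 = 0.00100137
Evidence: 0.00552391 + 0.00100137 = 0.00652528
So the posterior for Cluster 1 is 0.00552391 / 0.00652528 ≈ 0.847.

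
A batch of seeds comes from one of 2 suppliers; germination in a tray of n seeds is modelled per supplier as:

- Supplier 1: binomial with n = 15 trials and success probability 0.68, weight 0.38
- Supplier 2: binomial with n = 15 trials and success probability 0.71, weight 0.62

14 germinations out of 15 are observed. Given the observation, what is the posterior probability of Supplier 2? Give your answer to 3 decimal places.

Posterior ∝ prior × likelihood, so P(k | x) ∝ π_k f_k(x); normalise over all components.
Evaluate each component's likelihood at the observed value:
  p_1 = 0.0216953
  p_2 = 0.0359837
Unnormalised posteriors:
  π_1·p_1 = 0.38 × 0.0216953 = 0.00824422
  π_2·p_2 = 0.62 × 0.0359837 = 0.0223099
Normaliser: 0.00824422 + 0.0223099 = 0.0305541
So the posterior for Supplier 2 is 0.0223099 / 0.0305541 ≈ 0.730.

0.730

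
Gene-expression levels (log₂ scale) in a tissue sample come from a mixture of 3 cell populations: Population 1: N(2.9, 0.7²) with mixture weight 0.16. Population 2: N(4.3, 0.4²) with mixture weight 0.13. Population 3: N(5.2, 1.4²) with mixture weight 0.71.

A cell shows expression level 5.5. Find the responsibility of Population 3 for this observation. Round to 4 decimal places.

Posterior ∝ prior × likelihood, so P(k | x) ∝ π_k f_k(x); normalise over all components.
Evaluate each component's likelihood at the observed value:
  f_1 = (1/(0.7·√(2π)))·exp(−(5.5−2.9)²/(2·0.7²)) = 0.569918·exp(-6.89796) = 0.000575528
  f_2 = (1/(0.4·√(2π)))·exp(−(5.5−4.3)²/(2·0.4²)) = 0.997356·exp(-4.50000) = 0.0110796
  f_3 = (1/(1.4·√(2π)))·exp(−(5.5−5.2)²/(2·1.4²)) = 0.284959·exp(-0.02296) = 0.278491
Weight by the priors:
  π_1·f_1 = 0.16 × 0.000575528 = 9.20845e-05
  π_2·f_2 = 0.13 × 0.0110796 = 0.00144035
  π_3·f_3 = 0.71 × 0.278491 = 0.197729
Sum: 9.20845e-05 + 0.00144035 + 0.197729 = 0.199261
Responsibility of Population 3: 0.197729 / 0.199261 ≈ 0.9923

0.9923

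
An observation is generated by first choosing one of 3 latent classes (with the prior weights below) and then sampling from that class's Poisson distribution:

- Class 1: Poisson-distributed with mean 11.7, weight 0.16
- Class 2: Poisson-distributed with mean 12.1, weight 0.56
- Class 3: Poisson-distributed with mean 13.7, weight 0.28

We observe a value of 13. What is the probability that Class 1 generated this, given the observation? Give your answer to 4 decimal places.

0.1545

The responsibility of component k is π_k f_k(x) divided by Σ_j π_j f_j(x).
Poisson probabilities:
  p_1 = e^(−11.7)·11.7^13/13! = 0.102539
  p_2 = e^(−12.1)·12.1^13/13! = 0.106406
  p_3 = e^(−13.7)·13.7^13/13! = 0.107957
Weight by the priors:
  π_1·p_1 = 0.16 × 0.102539 = 0.0164063
  π_2·p_2 = 0.56 × 0.106406 = 0.0595874
  π_3·p_3 = 0.28 × 0.107957 = 0.0302281
Sum: 0.0164063 + 0.0595874 + 0.0302281 = 0.106222
Responsibility of Class 1: 0.0164063 / 0.106222 ≈ 0.1545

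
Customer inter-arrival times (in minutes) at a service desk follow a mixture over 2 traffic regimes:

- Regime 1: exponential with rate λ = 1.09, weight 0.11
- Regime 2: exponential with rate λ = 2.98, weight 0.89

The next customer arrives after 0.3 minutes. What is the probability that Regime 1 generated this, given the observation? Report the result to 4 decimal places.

0.0738

Apply Bayes' rule: the posterior for each component is proportional to its prior times its likelihood at x.
Exponential densities:
  L_1 = 0.785981
  L_2 = 1.21887
Unnormalised posteriors:
  π_1·L_1 = 0.11 × 0.785981 = 0.0864579
  π_2·L_2 = 0.89 × 1.21887 = 1.08479
Marginal: 0.0864579 + 1.08479 = 1.17125
Responsibility of Regime 1: 0.0864579 / 1.17125 ≈ 0.0738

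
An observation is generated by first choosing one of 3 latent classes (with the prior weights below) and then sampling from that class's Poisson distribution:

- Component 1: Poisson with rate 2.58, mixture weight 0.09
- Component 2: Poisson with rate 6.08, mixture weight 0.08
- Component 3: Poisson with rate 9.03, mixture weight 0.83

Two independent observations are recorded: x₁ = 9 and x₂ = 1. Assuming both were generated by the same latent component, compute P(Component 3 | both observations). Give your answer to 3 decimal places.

The responsibility of component k is π_k f_k(x) divided by Σ_j π_j f_j(x).
Since both observations come from the same component, the likelihood for component k is f_k(x₁)·f_k(x₂).
  p_1 = [0.00105763] × [0.195497] = 0.000206764
  p_2 = [0.071591] × [0.0139121] = 0.000995983
  p_3 = [0.131749] × [0.00108146] = 0.000142481
Unnormalised posteriors:
  π_1·p_1 = 0.09 × 0.000206764 = 1.86087e-05
  π_2·p_2 = 0.08 × 0.000995983 = 7.96786e-05
  π_3·p_3 = 0.83 × 0.000142481 = 0.000118259
Denominator: 1.86087e-05 + 7.96786e-05 + 0.000118259 = 0.000216546
P(Component 3 | x) = 0.000118259 / 0.000216546 ≈ 0.546

0.546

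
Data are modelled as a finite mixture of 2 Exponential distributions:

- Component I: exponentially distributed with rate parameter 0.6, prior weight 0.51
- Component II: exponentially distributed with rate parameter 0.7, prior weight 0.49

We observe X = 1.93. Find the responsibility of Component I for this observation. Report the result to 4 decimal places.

The responsibility of component k is π_k f_k(x) divided by Σ_j π_j f_j(x).
Exponential densities:
  f_I = 0.188468
  f_II = 0.181287
Prior × likelihood for each component:
  π_I·f_I = 0.51 × 0.188468 = 0.0961188
  π_II·f_II = 0.49 × 0.181287 = 0.0888305
Denominator: 0.0961188 + 0.0888305 = 0.184949
P(Component I | the observation) = 0.0961188 / 0.184949 ≈ 0.5197

0.5197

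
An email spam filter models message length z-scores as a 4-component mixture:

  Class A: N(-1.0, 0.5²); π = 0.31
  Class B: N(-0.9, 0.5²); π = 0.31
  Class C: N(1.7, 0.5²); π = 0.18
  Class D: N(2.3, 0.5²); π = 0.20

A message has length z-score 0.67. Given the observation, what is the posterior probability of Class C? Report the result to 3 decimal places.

0.831

The responsibility of component k is π_k f_k(x) divided by Σ_j π_j f_j(x).
Evaluate each component's likelihood at the observed value:
  f_A = 0.0030167
  f_B = 0.00576707
  f_C = 0.0955991
  f_D = 0.00392813
Weight by the priors:
  π_A·f_A = 0.31 × 0.0030167 = 0.000935177
  π_B·f_B = 0.31 × 0.00576707 = 0.00178779
  π_C·f_C = 0.18 × 0.0955991 = 0.0172078
  π_D·f_D = 0.20 × 0.00392813 = 0.000785626
Denominator: 0.000935177 + 0.00178779 + 0.0172078 + 0.000785626 = 0.0207164
P(Class C | 0.67) ≈ 0.831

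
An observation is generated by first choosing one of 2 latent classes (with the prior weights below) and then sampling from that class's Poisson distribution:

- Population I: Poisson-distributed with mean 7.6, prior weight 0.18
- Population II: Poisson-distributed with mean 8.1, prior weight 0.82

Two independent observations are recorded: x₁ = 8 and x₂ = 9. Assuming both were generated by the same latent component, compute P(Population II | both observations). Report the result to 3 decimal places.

By Bayes' theorem, P(k | x) = P(Z=k) f_k(x) / Σ_j P(Z=j) f_j(x).
Since both observations come from the same component, the likelihood for component k is f_k(x₁)·f_k(x₂).
  L_I = [e^(−7.6)·7.6^8/8! = 0.13815] × [0.11666] = 0.0161165
  L_II = [e^(−8.1)·8.1^8/8! = 0.1395] × [0.12555] = 0.0175142
Unnormalised posteriors:
  P(Z=I)·L_I = 0.18 × 0.0161165 = 0.00290097
  P(Z=II)·L_II = 0.82 × 0.0175142 = 0.0143617
Sum: 0.00290097 + 0.0143617 = 0.0172626
So the posterior for Population II is 0.0143617 / 0.0172626 ≈ 0.832.

0.832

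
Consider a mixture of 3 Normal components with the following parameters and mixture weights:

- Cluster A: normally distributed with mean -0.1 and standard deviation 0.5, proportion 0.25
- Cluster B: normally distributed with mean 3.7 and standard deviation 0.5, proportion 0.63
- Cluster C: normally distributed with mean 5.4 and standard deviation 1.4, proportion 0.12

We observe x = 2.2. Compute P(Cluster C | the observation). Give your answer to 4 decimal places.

0.3098

P(component k | x) = π_k·f_k(x) / marginal(x), where marginal(x) = Σ_j π_j·f_j(x).
Evaluate each component's likelihood at the observed value:
  L_A = (1/(0.5·√(2π)))·exp(−(2.2−-0.1)²/(2·0.5²)) = 0.797885·exp(-10.58000) = 2.02817e-05
  L_B = (1/(0.5·√(2π)))·exp(−(2.2−3.7)²/(2·0.5²)) = 0.797885·exp(-4.50000) = 0.0088637
  L_C = (1/(1.4·√(2π)))·exp(−(2.2−5.4)²/(2·1.4²)) = 0.284959·exp(-2.61224) = 0.0209073
Weight by the priors:
  π_A·L_A = 0.25 × 2.02817e-05 = 5.07043e-06
  π_B·L_B = 0.63 × 0.0088637 = 0.00558413
  π_C·L_C = 0.12 × 0.0209073 = 0.00250888
Evidence: 5.07043e-06 + 0.00558413 + 0.00250888 = 0.00809808
Responsibility of Cluster C: 0.00250888 / 0.00809808 ≈ 0.3098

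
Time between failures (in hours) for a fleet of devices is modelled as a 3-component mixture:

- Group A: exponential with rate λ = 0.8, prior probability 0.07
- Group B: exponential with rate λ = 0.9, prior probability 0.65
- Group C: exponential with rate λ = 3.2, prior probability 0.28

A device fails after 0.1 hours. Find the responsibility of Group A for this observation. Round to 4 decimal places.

By Bayes' theorem, P(k | x) = π_k f_k(x) / Σ_j π_j f_j(x).
Component likelihoods at x = 0.1 hours:
  f_A = 0.8·e^(−0.8·0.1) = 0.8·e^(−0.0800) = 0.738493
  f_B = 0.9·e^(−0.9·0.1) = 0.9·e^(−0.0900) = 0.822538
  f_C = 3.2·e^(−3.2·0.1) = 3.2·e^(−0.3200) = 2.32368
Multiply by the mixture weights:
  π_A·f_A = 0.07 × 0.738493 = 0.0516945
  π_B·f_B = 0.65 × 0.822538 = 0.53465
  π_C·f_C = 0.28 × 2.32368 = 0.65063
Normaliser: 0.0516945 + 0.53465 + 0.65063 = 1.23697
P(Group A | the observation) = 0.0516945 / 1.23697 ≈ 0.0418

0.0418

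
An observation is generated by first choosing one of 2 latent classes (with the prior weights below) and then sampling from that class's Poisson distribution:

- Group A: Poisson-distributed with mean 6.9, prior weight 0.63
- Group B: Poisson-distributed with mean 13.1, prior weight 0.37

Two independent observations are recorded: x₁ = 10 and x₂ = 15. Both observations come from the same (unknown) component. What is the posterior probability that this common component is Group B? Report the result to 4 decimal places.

P(component k | x) = π_k·f_k(x) / marginal(x), where marginal(x) = Σ_j π_j·f_j(x).
Since both observations come from the same component, the likelihood for component k is f_k(x₁)·f_k(x₂).
  f_A = [e^(−6.9)·6.9^10/10! = 0.0679354] × [0.00294853] = 0.000200309
  f_B = [e^(−13.1)·13.1^10/10! = 0.0838865] × [0.0898074] = 0.00753363
Unnormalised posteriors:
  π_A·f_A = 0.63 × 0.000200309 = 0.000126195
  π_B·f_B = 0.37 × 0.00753363 = 0.00278744
Evidence: 0.000126195 + 0.00278744 = 0.00291364
So the posterior for Group B is 0.00278744 / 0.00291364 ≈ 0.9567.

0.9567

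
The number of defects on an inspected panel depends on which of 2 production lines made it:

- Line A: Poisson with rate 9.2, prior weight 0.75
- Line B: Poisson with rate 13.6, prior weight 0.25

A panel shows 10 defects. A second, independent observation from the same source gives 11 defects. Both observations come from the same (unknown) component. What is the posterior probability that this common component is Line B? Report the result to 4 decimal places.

0.1557

By Bayes' theorem, P(k | x) = π_k f_k(x) / Σ_j π_j f_j(x).
Since both observations come from the same component, the likelihood for component k is f_k(x₁)·f_k(x₂).
  L_A = [e^(−9.2)·9.2^10/10! = 0.12095] × [0.101158] = 0.0122351
  L_B = [e^(−13.6)·13.6^10/10! = 0.0739982] × [0.0914887] = 0.00677
Weight by the priors:
  π_A·L_A = 0.75 × 0.0122351 = 0.00917632
  π_B·L_B = 0.25 × 0.00677 = 0.0016925
Sum: 0.00917632 + 0.0016925 = 0.0108688
Responsibility of Line B: 0.0016925 / 0.0108688 ≈ 0.1557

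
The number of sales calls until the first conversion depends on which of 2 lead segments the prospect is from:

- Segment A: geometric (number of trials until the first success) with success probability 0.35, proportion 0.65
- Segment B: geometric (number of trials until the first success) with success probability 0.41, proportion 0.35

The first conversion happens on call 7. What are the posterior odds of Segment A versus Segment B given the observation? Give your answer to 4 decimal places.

Posterior odds = (π_i f_i(x)) / (π_j f_j(x)); the normalising sum cancels.
Evaluate each component's likelihood at the observed value:
  p_A = 0.0263966
  p_B = 0.017294
Posterior odds = (π_A·p_A) / (π_B·p_B) = (0.65·0.0263966) / (0.35·0.017294) = 0.0171578 / 0.00605291 ≈ 2.8346

2.8346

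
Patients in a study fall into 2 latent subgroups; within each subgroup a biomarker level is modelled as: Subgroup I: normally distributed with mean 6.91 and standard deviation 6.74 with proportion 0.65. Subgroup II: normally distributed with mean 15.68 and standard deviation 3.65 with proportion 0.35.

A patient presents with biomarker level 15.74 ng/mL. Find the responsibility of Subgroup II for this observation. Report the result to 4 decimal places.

P(component k | x) = π_k·f_k(x) / marginal(x), where marginal(x) = Σ_j π_j·f_j(x).
Component likelihoods at x = 15.74 ng/mL:
  L_I = 0.025093
  L_II = 0.109284
Multiply by the mixture weights:
  π_I·L_I = 0.65 × 0.025093 = 0.0163105
  π_II·L_II = 0.35 × 0.109284 = 0.0382496
Evidence: 0.0163105 + 0.0382496 = 0.05456
Responsibility of Subgroup II: 0.0382496 / 0.05456 ≈ 0.7011

0.7011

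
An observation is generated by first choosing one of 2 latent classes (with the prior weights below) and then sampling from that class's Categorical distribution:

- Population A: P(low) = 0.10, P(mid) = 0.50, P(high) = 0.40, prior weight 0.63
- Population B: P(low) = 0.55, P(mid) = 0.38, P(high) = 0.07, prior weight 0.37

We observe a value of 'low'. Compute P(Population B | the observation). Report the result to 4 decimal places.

0.7636

Posterior ∝ prior × likelihood, so P(k | x) ∝ w_k f_k(x); normalise over all components.
Categorical probabilities:
  p_A = P(low | comp) = 0.10
  p_B = P(low | comp) = 0.55
Unnormalised posteriors:
  w_A·p_A = 0.63 × 0.1 = 0.063
  w_B·p_B = 0.37 × 0.55 = 0.2035
Denominator: 0.063 + 0.2035 = 0.2665
P(Population B | data) ≈ 0.7636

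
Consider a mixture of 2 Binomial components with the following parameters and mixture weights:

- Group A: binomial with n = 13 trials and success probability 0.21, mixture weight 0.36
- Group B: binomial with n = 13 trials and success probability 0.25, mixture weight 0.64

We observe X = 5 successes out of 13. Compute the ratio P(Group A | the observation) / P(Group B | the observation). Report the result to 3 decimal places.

Only the two components matter; the odds are (π_i f_i(x)) / (π_j f_j(x)).
Evaluate each component's likelihood at the observed value:
  L_A = C(13,5)·0.21^5·0.79^8 = 1287·0.00040841·0.151711 = 0.0797428
  L_B = C(13,5)·0.25^5·0.75^8 = 1287·0.000976562·0.100113 = 0.125826
Posterior odds = (π_A·L_A) / (π_B·L_B) = (0.36·0.0797428) / (0.64·0.125826) = 0.0287074 / 0.0805283 ≈ 0.356

0.356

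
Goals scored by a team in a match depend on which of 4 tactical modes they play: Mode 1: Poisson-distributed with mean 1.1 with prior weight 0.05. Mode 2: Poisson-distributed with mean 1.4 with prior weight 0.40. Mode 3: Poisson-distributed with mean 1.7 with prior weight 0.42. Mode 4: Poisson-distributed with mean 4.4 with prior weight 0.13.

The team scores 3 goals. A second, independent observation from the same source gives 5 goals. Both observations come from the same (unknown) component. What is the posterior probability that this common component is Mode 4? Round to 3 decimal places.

0.671

The responsibility of component k is π_k f_k(x) divided by Σ_j π_j f_j(x).
Since both observations come from the same component, the likelihood for component k is f_k(x₁)·f_k(x₂).
  L_1 = [e^(−1.1)·1.1^3/3! = 0.0738419] × [0.00446744] = 0.000329884
  L_2 = [e^(−1.4)·1.4^3/3! = 0.112777] × [0.0110521] = 0.00124643
  L_3 = [e^(−1.7)·1.7^3/3! = 0.149587] × [0.0216154] = 0.00323339
  L_4 = [e^(−4.4)·4.4^3/3! = 0.174305] × [0.168728] = 0.0294102
Multiply by the mixture weights:
  π_1·L_1 = 0.05 × 0.000329884 = 1.64942e-05
  π_2·L_2 = 0.40 × 0.00124643 = 0.000498571
  π_3·L_3 = 0.42 × 0.00323339 = 0.00135802
  π_4·L_4 = 0.13 × 0.0294102 = 0.00382332
Denominator: 1.64942e-05 + 0.000498571 + 0.00135802 + 0.00382332 = 0.00569641
P(Mode 4 | x) = 0.00382332 / 0.00569641 ≈ 0.671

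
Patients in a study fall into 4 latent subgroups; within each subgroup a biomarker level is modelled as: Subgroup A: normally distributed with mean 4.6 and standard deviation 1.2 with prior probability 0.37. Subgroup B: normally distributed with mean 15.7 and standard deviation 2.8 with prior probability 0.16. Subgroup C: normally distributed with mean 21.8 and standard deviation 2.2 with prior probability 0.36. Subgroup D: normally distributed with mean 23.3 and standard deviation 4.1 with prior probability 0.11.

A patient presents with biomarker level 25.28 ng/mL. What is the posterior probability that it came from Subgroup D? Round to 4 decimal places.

0.3369

Apply Bayes' rule: the posterior for each component is proportional to its prior times its likelihood at x.
Component likelihoods at x = 25.28 ng/mL:
  L_A = 1.0756e-65
  L_B = 0.000409062
  L_C = 0.0518982
  L_D = 0.0865931
Multiply by the mixture weights:
  w_A·L_A = 0.37 × 1.0756e-65 = 3.97973e-66
  w_B·L_B = 0.16 × 0.000409062 = 6.54499e-05
  w_C·L_C = 0.36 × 0.0518982 = 0.0186834
  w_D·L_D = 0.11 × 0.0865931 = 0.00952525
Sum: 3.97973e-66 + 6.54499e-05 + 0.0186834 + 0.00952525 = 0.0282741
P(Subgroup D | x) = 0.00952525 / 0.0282741 ≈ 0.3369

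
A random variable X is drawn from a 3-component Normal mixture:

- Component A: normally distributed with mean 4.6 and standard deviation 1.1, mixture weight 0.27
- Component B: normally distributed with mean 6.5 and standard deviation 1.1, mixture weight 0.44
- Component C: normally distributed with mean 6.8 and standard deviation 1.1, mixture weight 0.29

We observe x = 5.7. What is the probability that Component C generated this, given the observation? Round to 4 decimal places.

0.2597

P(component k | x) = P(Z=k)·f_k(x) / marginal(x), where marginal(x) = Σ_j P(Z=j)·f_j(x).
Component likelihoods at x = 5.7:
  f_A = 0.219973
  f_B = 0.278396
  f_C = 0.219973
Unnormalised posteriors:
  P(Z=A)·f_A = 0.27 × 0.219973 = 0.0593928
  P(Z=B)·f_B = 0.44 × 0.278396 = 0.122494
  P(Z=C)·f_C = 0.29 × 0.219973 = 0.0637923
Marginal: 0.0593928 + 0.122494 + 0.0637923 = 0.245679
P(Component C | x) = 0.0637923 / 0.245679 ≈ 0.2597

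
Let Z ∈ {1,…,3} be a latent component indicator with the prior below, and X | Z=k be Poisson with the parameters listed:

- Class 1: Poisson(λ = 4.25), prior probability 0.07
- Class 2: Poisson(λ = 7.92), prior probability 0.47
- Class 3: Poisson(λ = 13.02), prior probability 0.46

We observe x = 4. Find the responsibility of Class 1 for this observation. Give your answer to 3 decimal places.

0.317

By Bayes' theorem, P(k | x) = π_k f_k(x) / Σ_j π_j f_j(x).
Component likelihoods at x = 4:
  p_1 = e^(−4.25)·4.25^4/4! = 0.193907
  p_2 = e^(−7.92)·7.92^4/4! = 0.0595768
  p_3 = e^(−13.02)·13.02^4/4! = 0.00265289
Multiply by the mixture weights:
  π_1·p_1 = 0.07 × 0.193907 = 0.0135735
  π_2·p_2 = 0.47 × 0.0595768 = 0.0280011
  π_3·p_3 = 0.46 × 0.00265289 = 0.00122033
Normaliser: 0.0135735 + 0.0280011 + 0.00122033 = 0.0427949
Responsibility of Class 1: 0.0135735 / 0.0427949 ≈ 0.317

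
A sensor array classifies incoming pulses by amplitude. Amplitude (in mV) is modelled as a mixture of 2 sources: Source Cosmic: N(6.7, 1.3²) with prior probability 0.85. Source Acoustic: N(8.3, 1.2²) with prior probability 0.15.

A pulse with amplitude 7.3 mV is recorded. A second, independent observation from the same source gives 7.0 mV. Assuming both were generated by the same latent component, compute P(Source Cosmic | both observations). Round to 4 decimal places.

P(component k | x) = w_k·f_k(x) / marginal(x), where marginal(x) = Σ_j w_j·f_j(x).
Since both observations come from the same component, the likelihood for component k is f_k(x₁)·f_k(x₂).
  L_Cosmic = [0.275874] × [0.298815] = 0.0824353
  L_Acoustic = [0.234927] × [0.184877] = 0.0434325
Multiply by the mixture weights:
  w_Cosmic·L_Cosmic = 0.85 × 0.0824353 = 0.07007
  w_Acoustic·L_Acoustic = 0.15 × 0.0434325 = 0.00651487
Denominator: 0.07007 + 0.00651487 = 0.0765849
P(Source Cosmic | data) = 0.07007 / 0.0765849 ≈ 0.9149

0.9149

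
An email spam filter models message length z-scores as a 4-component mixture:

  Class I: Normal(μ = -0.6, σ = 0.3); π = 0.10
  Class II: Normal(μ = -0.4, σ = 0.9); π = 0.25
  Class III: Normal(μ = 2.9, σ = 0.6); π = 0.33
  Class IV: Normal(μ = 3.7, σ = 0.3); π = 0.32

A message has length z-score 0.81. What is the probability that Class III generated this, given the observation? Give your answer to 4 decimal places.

Posterior ∝ prior × likelihood, so P(k | x) ∝ π_k f_k(x); normalise over all components.
Evaluate each component's likelihood at the observed value:
  p_I = 2.12328e-05
  p_II = 0.179542
  p_III = 0.00154162
  p_IV = 9.38174e-21
Weight by the priors:
  π_I·p_I = 0.10 × 2.12328e-05 = 2.12328e-06
  π_II·p_II = 0.25 × 0.179542 = 0.0448856
  π_III·p_III = 0.33 × 0.00154162 = 0.000508736
  π_IV·p_IV = 0.32 × 9.38174e-21 = 3.00216e-21
Sum: 2.12328e-06 + 0.0448856 + 0.000508736 + 3.00216e-21 = 0.0453965
Responsibility of Class III: 0.000508736 / 0.0453965 ≈ 0.0112

0.0112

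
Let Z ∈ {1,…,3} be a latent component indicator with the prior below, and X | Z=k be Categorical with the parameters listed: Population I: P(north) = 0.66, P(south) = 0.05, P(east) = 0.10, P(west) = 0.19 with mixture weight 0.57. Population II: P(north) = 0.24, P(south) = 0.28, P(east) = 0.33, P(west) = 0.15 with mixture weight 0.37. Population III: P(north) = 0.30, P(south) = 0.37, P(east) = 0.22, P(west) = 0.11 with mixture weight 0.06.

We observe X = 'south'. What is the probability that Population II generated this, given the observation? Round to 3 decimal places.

Apply Bayes' rule: the posterior for each component is proportional to its prior times its likelihood at x.
Component likelihoods at x = 'south':
  f_I = 0.05
  f_II = 0.28
  f_III = 0.37
Multiply by the mixture weights:
  P(Z=I)·f_I = 0.57 × 0.05 = 0.0285
  P(Z=II)·f_II = 0.37 × 0.28 = 0.1036
  P(Z=III)·f_III = 0.06 × 0.37 = 0.0222
Denominator: 0.0285 + 0.1036 + 0.0222 = 0.1543
So the posterior for Population II is 0.1036 / 0.1543 ≈ 0.671.

0.671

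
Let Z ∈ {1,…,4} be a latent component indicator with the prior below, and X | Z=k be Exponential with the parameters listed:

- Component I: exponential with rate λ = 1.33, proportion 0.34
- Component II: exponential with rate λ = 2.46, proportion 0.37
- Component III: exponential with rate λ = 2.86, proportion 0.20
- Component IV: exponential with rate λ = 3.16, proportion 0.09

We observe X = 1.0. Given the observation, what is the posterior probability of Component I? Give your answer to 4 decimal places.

By Bayes' theorem, P(k | x) = π_k f_k(x) / Σ_j π_j f_j(x).
Component likelihoods at x = 1.0:
  p_I = 0.351755
  p_II = 0.21017
  p_III = 0.163789
  p_IV = 0.134065
Multiply by the mixture weights:
  π_I·p_I = 0.34 × 0.351755 = 0.119597
  π_II·p_II = 0.37 × 0.21017 = 0.0777629
  π_III·p_III = 0.20 × 0.163789 = 0.0327577
  π_IV·p_IV = 0.09 × 0.134065 = 0.0120659
Denominator: 0.119597 + 0.0777629 + 0.0327577 + 0.0120659 = 0.242183
Responsibility of Component I: 0.119597 / 0.242183 ≈ 0.4938

0.4938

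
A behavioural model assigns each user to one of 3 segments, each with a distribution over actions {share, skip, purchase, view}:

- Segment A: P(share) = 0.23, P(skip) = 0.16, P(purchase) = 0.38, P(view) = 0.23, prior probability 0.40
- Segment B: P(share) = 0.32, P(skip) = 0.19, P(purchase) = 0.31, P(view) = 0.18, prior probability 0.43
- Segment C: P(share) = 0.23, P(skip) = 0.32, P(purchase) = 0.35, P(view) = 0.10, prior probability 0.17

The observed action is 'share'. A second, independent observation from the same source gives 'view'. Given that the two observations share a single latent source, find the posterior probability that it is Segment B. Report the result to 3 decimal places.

By Bayes' theorem, P(k | x) = π_k f_k(x) / Σ_j π_j f_j(x).
Since both observations come from the same component, the likelihood for component k is f_k(x₁)·f_k(x₂).
  p_A = [0.23] × [0.23] = 0.0529
  p_B = [0.32] × [0.18] = 0.0576
  p_C = [0.23] × [0.1] = 0.023
Multiply by the mixture weights:
  π_A·p_A = 0.40 × 0.0529 = 0.02116
  π_B·p_B = 0.43 × 0.0576 = 0.024768
  π_C·p_C = 0.17 × 0.023 = 0.00391
Evidence: 0.02116 + 0.024768 + 0.00391 = 0.049838
So the posterior for Segment B is 0.024768 / 0.049838 ≈ 0.497.

0.497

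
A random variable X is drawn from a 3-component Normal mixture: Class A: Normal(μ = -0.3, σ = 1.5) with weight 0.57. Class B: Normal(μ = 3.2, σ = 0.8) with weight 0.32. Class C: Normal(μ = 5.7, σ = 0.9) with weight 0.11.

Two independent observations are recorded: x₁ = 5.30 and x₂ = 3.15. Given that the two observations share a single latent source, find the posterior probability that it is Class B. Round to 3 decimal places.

The responsibility of component k is π_k f_k(x) divided by Σ_j π_j f_j(x).
Since both observations come from the same component, the likelihood for component k is f_k(x₁)·f_k(x₂).
  f_A = [0.000250189] × [0.0188847] = 4.72475e-06
  f_B = [0.0159052] × [0.497705] = 0.00791611
  f_C = [0.401582] × [0.00800678] = 0.00321538
Prior × likelihood for each component:
  π_A·f_A = 0.57 × 4.72475e-06 = 2.69311e-06
  π_B·f_B = 0.32 × 0.00791611 = 0.00253315
  π_C·f_C = 0.11 × 0.00321538 = 0.000353692
Normaliser: 2.69311e-06 + 0.00253315 + 0.000353692 = 0.00288954
So the posterior for Class B is 0.00253315 / 0.00288954 ≈ 0.877.

0.877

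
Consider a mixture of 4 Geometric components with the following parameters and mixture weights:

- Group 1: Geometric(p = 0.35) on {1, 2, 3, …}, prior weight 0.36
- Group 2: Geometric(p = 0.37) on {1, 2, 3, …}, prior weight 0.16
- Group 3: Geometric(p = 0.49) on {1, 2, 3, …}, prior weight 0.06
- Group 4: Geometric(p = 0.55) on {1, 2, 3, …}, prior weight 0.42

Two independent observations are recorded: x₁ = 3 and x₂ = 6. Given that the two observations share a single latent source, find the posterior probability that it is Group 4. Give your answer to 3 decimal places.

P(component k | x) = π_k·f_k(x) / marginal(x), where marginal(x) = Σ_j π_j·f_j(x).
Since both observations come from the same component, the likelihood for component k is f_k(x₁)·f_k(x₂).
  p_1 = [0.35·(1−0.35)^2 = 0.35·0.4225 = 0.147875] × [0.0406102] = 0.00600523
  p_2 = [0.37·(1−0.37)^2 = 0.37·0.3969 = 0.146853] × [0.0367202] = 0.00539246
  p_3 = [0.49·(1−0.49)^2 = 0.49·0.2601 = 0.127449] × [0.0169062] = 0.00215468
  p_4 = [0.55·(1−0.55)^2 = 0.55·0.2025 = 0.111375] × [0.010149] = 0.00113035
Multiply by the mixture weights:
  π_1·p_1 = 0.36 × 0.00600523 = 0.00216188
  π_2·p_2 = 0.16 × 0.00539246 = 0.000862794
  π_3·p_3 = 0.06 × 0.00215468 = 0.000129281
  π_4·p_4 = 0.42 × 0.00113035 = 0.000474747
Marginal: 0.00216188 + 0.000862794 + 0.000129281 + 0.000474747 = 0.0036287
Responsibility of Group 4: 0.000474747 / 0.0036287 ≈ 0.131

0.131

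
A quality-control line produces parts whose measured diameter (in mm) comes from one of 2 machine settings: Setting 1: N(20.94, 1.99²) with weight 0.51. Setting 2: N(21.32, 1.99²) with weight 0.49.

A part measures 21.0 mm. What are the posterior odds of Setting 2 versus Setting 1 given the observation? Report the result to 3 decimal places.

Only the two components matter; the odds are (P(Z=i) f_i(x)) / (P(Z=j) f_j(x)).
Normal densities:
  p_1 = 0.200382
  p_2 = 0.197898
Odds = (0.49/0.51) × (0.197898/0.200382) = 0.960784 × 0.987603 ≈ 0.949

0.949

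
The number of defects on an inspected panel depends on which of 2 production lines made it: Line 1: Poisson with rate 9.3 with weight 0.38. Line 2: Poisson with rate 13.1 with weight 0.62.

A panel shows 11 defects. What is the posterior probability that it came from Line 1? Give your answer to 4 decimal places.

The responsibility of component k is w_k f_k(x) divided by Σ_j w_j f_j(x).
Evaluate each component's likelihood at the observed value:
  L_1 = 0.10309
  L_2 = 0.0999012
Prior × likelihood for each component:
  w_1·L_1 = 0.38 × 0.10309 = 0.0391743
  w_2·L_2 = 0.62 × 0.0999012 = 0.0619388
Normaliser: 0.0391743 + 0.0619388 = 0.101113
P(Line 1 | 11 defects) = 0.0391743 / 0.101113 ≈ 0.3874

0.3874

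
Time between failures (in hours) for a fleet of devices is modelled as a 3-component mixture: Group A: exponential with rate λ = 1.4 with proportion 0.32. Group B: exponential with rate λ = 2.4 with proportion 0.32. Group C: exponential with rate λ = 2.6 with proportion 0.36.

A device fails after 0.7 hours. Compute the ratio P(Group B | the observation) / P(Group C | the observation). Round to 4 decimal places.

Only the two components matter; the odds are (P(Z=i) f_i(x)) / (P(Z=j) f_j(x)).
Component likelihoods at x = 0.7 hours:
  L_A = 0.525436
  L_B = 0.447298
  L_C = 0.421267
Posterior odds = (P(Z=B)·L_B) / (P(Z=C)·L_C) = (0.32·0.447298) / (0.36·0.421267) = 0.143135 / 0.151656 ≈ 0.9438

0.9438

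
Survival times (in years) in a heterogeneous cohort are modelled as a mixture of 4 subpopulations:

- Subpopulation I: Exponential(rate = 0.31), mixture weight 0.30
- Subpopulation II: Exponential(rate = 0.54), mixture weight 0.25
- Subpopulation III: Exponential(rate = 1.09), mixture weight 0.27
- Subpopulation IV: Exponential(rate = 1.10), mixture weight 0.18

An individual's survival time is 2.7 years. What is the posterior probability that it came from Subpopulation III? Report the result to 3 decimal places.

Posterior ∝ prior × likelihood, so P(k | x) ∝ π_k f_k(x); normalise over all components.
Exponential densities:
  L_I = 0.31·e^(−0.31·2.7) = 0.31·e^(−0.8370) = 0.134232
  L_II = 0.54·e^(−0.54·2.7) = 0.54·e^(−1.4580) = 0.125659
  L_III = 1.09·e^(−1.09·2.7) = 1.09·e^(−2.9430) = 0.057451
  L_IV = 1.10·e^(−1.10·2.7) = 1.10·e^(−2.9700) = 0.0564336
Prior × likelihood for each component:
  π_I·L_I = 0.30 × 0.134232 = 0.0402697
  π_II·L_II = 0.25 × 0.125659 = 0.0314147
  π_III·L_III = 0.27 × 0.057451 = 0.0155118
  π_IV·L_IV = 0.18 × 0.0564336 = 0.0101581
Sum: 0.0402697 + 0.0314147 + 0.0155118 + 0.0101581 = 0.0973542
P(Subpopulation III | the observation) ≈ 0.159

0.159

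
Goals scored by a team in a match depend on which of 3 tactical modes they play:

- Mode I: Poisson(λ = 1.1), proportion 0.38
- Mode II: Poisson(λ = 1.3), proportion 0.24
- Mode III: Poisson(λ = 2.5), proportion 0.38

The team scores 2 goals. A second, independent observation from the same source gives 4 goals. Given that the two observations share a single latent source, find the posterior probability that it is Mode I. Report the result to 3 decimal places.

0.095

Posterior ∝ prior × likelihood, so P(k | x) ∝ w_k f_k(x); normalise over all components.
Since both observations come from the same component, the likelihood for component k is f_k(x₁)·f_k(x₂).
  f_I = [0.201387] × [0.0203065] = 0.00408947
  f_II = [0.230289] × [0.0324324] = 0.00746884
  f_III = [0.256516] × [0.133602] = 0.034271
Multiply by the mixture weights:
  w_I·f_I = 0.38 × 0.00408947 = 0.001554
  w_II·f_II = 0.24 × 0.00746884 = 0.00179252
  w_III·f_III = 0.38 × 0.034271 = 0.013023
Denominator: 0.001554 + 0.00179252 + 0.013023 = 0.0163695
P(Mode I | x) = 0.001554 / 0.0163695 ≈ 0.095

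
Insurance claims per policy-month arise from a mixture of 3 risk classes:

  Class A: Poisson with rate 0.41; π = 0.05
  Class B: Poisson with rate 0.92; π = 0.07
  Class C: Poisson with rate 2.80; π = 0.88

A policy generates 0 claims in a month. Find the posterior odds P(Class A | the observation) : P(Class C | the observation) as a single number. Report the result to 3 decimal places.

0.620

Since P(k|x) ∝ P(Z=k) f_k(x), the posterior odds are P(Z=i) f_i(x) / (P(Z=j) f_j(x)).
Poisson probabilities:
  f_A = e^(−0.41)·0.41^0/0! = 0.66365
  f_B = e^(−0.92)·0.92^0/0! = 0.398519
  f_C = e^(−2.80)·2.80^0/0! = 0.0608101
0.0331825 / 0.0535129 ≈ 0.620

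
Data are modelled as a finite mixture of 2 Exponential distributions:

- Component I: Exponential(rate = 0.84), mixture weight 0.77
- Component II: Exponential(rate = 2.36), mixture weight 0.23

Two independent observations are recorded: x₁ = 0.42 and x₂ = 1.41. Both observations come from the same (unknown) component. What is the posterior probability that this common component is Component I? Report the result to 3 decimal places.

0.873

By Bayes' theorem, P(k | x) = π_k f_k(x) / Σ_j π_j f_j(x).
Since both observations come from the same component, the likelihood for component k is f_k(x₁)·f_k(x₂).
  f_I = [0.590283] × [0.256981] = 0.151691
  f_II = [0.875869] × [0.0846747] = 0.074164
Prior × likelihood for each component:
  π_I·f_I = 0.77 × 0.151691 = 0.116802
  π_II·f_II = 0.23 × 0.074164 = 0.0170577
Evidence: 0.116802 + 0.0170577 = 0.13386
P(Component I | data) = 0.116802 / 0.13386 ≈ 0.873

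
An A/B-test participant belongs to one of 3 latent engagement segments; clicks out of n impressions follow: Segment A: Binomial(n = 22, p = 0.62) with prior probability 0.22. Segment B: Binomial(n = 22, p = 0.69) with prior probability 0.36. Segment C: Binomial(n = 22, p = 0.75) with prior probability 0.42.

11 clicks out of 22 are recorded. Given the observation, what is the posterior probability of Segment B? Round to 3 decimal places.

0.329

Posterior ∝ prior × likelihood, so P(k | x) ∝ π_k f_k(x); normalise over all components.
Evaluate each component's likelihood at the observed value:
  L_A = 0.0875756
  L_B = 0.0302534
  L_C = 0.00710345
Unnormalised posteriors:
  π_A·L_A = 0.22 × 0.0875756 = 0.0192666
  π_B·L_B = 0.36 × 0.0302534 = 0.0108912
  π_C·L_C = 0.42 × 0.00710345 = 0.00298345
Marginal: 0.0192666 + 0.0108912 + 0.00298345 = 0.0331413
P(Segment B | the observation) ≈ 0.329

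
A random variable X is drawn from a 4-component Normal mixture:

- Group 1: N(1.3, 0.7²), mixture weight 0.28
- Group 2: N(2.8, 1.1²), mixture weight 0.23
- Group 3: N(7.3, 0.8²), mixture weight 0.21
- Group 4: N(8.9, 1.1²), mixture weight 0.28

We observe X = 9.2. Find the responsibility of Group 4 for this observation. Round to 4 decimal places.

Apply Bayes' rule: the posterior for each component is proportional to its prior times its likelihood at x.
Normal densities:
  L_1 = 1.25413e-28
  L_2 = 1.61739e-08
  L_3 = 0.0297149
  L_4 = 0.349435
Weight by the priors:
  P(Z=1)·L_1 = 0.28 × 1.25413e-28 = 3.51158e-29
  P(Z=2)·L_2 = 0.23 × 1.61739e-08 = 3.71999e-09
  P(Z=3)·L_3 = 0.21 × 0.0297149 = 0.00624012
  P(Z=4)·L_4 = 0.28 × 0.349435 = 0.0978417
Normaliser: 3.51158e-29 + 3.71999e-09 + 0.00624012 + 0.0978417 = 0.104082
So the posterior for Group 4 is 0.0978417 / 0.104082 ≈ 0.9400.

0.9400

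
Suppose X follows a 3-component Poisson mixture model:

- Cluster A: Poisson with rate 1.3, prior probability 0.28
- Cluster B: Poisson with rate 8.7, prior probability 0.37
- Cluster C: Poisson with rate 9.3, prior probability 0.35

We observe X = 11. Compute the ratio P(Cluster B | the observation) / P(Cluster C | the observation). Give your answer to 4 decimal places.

Only the two components matter; the odds are (π_i f_i(x)) / (π_j f_j(x)).
Evaluate each component's likelihood at the observed value:
  f_A = e^(−1.3)·1.3^11/11! = 1.2236e-07
  f_B = e^(−8.7)·8.7^11/11! = 0.0901974
  f_C = e^(−9.3)·9.3^11/11! = 0.10309
Odds = (0.37/0.35) × (0.0901974/0.10309) = 1.05714 × 0.874935 ≈ 0.9249

0.9249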